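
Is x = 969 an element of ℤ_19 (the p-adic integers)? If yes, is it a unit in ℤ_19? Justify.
x ∈ ℤ_19 but not a unit; v_19(x) = 1 > 0

ℤ_19 = {x ∈ ℚ_19 : v_19(x) ≥ 0} and ℤ_19^× = {x ∈ ℤ_19 : v_19(x) = 0}. Here v_19(969) = v_19(num) − v_19(den) = 1; compare against these criteria.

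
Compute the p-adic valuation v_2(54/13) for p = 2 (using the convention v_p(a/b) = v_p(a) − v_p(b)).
v_2(54/13) = 1

Factor powers of 2 from the numerator and denominator of the reduced fraction: 54 = 2^1 · 27 and 13 = 2^0 · 13. Apply v_p(a/b) = v_p(a) − v_p(b): v_2(54/13) = 1 − 0 = 1.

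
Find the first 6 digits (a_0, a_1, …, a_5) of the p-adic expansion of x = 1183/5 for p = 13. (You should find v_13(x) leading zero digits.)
(a_0, …, a_5) = (0, 0, 4, 5, 10, 7)

v_13(1183/5) = 2, so a_0 = ... = a_1 = 0. Factor out: x = 13^2 · u with u = 7/5 a unit in ℤ_13. Expand u iteratively via a_{v+i} = u_i mod 13, u_{i+1} = (u_i − a_{v+i})/13:
  u_0 = 7/5;  a_2 = 4;  u_1 = (u_0 − 4)/13 = -1/5
  u_1 = -1/5;  a_3 = 5;  u_2 = (u_1 − 5)/13 = -2/5
  u_2 = -2/5;  a_4 = 10;  u_3 = (u_2 − 10)/13 = -4/5
  u_3 = -4/5;  a_5 = 7;  u_4 = (u_3 − 7)/13 = -3/5
Digits: (0, 0, 4, 5, 10, 7).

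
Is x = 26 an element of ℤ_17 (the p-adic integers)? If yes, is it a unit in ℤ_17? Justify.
x ∈ ℤ_17^× (unit); v_17(x) = 0

ℤ_17 = {x ∈ ℚ_17 : v_17(x) ≥ 0} and ℤ_17^× = {x ∈ ℤ_17 : v_17(x) = 0}. Here v_17(26) = v_17(num) − v_17(den) = 0; compare against these criteria.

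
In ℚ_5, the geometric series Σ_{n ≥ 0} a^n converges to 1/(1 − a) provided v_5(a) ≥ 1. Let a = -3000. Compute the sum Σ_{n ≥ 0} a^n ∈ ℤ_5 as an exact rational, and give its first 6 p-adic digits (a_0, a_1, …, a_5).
Σ a^n = 1/(1 − a) = 1/3001;  first 6 digits = (1, 0, 0, 1, 0, 4)

v_5(a) = 3 ≥ 1, so the series converges in ℤ_5 to 1/(1 − a) = 1/(1 − (-3000)) = 1/3001. Expand this rational in ℤ_5: compute digits iteratively via d_i = x_i mod 5, x_{i+1} = (x_i − d_i)/5. The first 6 digits are (1, 0, 0, 1, 0, 4).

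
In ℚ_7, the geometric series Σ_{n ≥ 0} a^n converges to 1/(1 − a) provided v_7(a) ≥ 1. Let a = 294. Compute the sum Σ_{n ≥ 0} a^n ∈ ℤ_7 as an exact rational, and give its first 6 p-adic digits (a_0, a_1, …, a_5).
Σ a^n = 1/(1 − a) = -1/293;  first 6 digits = (1, 0, 6, 0, 1, 5)

v_7(a) = 2 ≥ 1, so the series converges in ℤ_7 to 1/(1 − a) = 1/(1 − 294) = -1/293. Expand this rational in ℤ_7: compute digits iteratively via d_i = x_i mod 7, x_{i+1} = (x_i − d_i)/7. The first 6 digits are (1, 0, 6, 0, 1, 5).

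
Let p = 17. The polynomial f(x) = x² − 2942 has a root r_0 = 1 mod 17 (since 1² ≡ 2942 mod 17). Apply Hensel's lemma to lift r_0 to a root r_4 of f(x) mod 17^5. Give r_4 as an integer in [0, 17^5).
r_4 = 927861 (mod 1419857)

Hensel's recurrence: r_{i+1} = r_i − f(r_i)·(f′(r_i))^{-1} mod 17^{i+2}, with f′(x) = 2x. Iterate:
  r_0 = 1 (mod 17)
  r_1 = 171 (mod 289)
  r_2 = 4217 (mod 4913)
  r_3 = 9130 (mod 83521)
  r_4 = 927861 (mod 1419857)
Final: r_4 = 927861, and one checks f(r_4) ≡ 0 mod 17^5.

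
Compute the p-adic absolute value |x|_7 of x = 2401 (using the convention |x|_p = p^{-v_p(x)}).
|2401|_7 = 1/2401

Step 1 — compute v_7(x) by factoring powers of 7 out of the numerator and denominator: v_7(2401) = 4. Step 2 — apply |x|_p = p^{-v_p(x)} = 7^{-4} = 1/2401.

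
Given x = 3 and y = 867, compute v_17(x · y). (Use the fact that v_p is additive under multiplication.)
v_17(2601) = 2

v_p(x) = 0 (factor: 3 = 17^0 · 3); v_p(y) = 2 (factor: 867 = 17^2 · 3). Additivity: v_p(xy) = v_p(x) + v_p(y) = 0 + 2 = 2. (Direct check: xy = 2601 = 17^2 · (9).)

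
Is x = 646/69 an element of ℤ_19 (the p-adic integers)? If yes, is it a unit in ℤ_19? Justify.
x ∈ ℤ_19 but not a unit; v_19(x) = 1 > 0

ℤ_19 = {x ∈ ℚ_19 : v_19(x) ≥ 0} and ℤ_19^× = {x ∈ ℤ_19 : v_19(x) = 0}. Here v_19(646/69) = v_19(num) − v_19(den) = 1; compare against these criteria.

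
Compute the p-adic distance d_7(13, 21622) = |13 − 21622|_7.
d_7(13, 21622) = 1/2401

Step 1 — x − y = 13 − 21622 = -21609. Step 2 — v_7(-21609) = 4 (factor: -21609 = −(7^4 · 9); the sign does not affect v_p). Step 3 — |x − y|_7 = 7^{-4} = 1/2401.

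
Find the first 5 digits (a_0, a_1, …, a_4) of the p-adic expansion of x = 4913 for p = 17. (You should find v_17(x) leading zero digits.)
(a_0, …, a_4) = (0, 0, 0, 1, 0)

v_17(4913) = 3, so a_0 = ... = a_2 = 0. Factor out: x = 17^3 · u with u = 1 a unit in ℤ_17. Expand u iteratively via a_{v+i} = u_i mod 17, u_{i+1} = (u_i − a_{v+i})/17:
  u_0 = 1;  a_3 = 1;  u_1 = (u_0 − 1)/17 = 0
  u_1 = 0;  a_4 = 0;  u_2 = (u_1 − 0)/17 = 0
Digits: (0, 0, 0, 1, 0).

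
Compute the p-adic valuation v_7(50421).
v_7(50421) = 5

v_7(n) is the largest exponent k such that 7^k divides n. Factor out: 50421 = 7^5 · 3. (Sign doesn't affect v_p.) So v_7(50421) = 5.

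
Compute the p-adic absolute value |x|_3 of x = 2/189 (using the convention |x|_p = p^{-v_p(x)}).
|2/189|_3 = 27

Step 1 — compute v_3(x) by factoring powers of 3 out of the numerator and denominator: v_3(2/189) = -3. Step 2 — apply |x|_p = p^{-v_p(x)} = 3^{3} = 27.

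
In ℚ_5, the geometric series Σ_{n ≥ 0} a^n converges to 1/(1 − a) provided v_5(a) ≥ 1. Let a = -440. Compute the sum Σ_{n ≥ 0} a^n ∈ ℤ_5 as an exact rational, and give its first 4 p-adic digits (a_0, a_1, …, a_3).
Σ a^n = 1/(1 − a) = 1/441;  first 4 digits = (1, 2, 1, 3)

v_5(a) = 1 ≥ 1, so the series converges in ℤ_5 to 1/(1 − a) = 1/(1 − (-440)) = 1/441. Expand this rational in ℤ_5: compute digits iteratively via d_i = x_i mod 5, x_{i+1} = (x_i − d_i)/5. The first 4 digits are (1, 2, 1, 3).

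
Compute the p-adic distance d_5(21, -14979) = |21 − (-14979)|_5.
d_5(21, -14979) = 1/625

Step 1 — x − y = 21 − (-14979) = 15000. Step 2 — v_5(15000) = 4 (factor: 15000 = (5^4 · 24); the sign does not affect v_p). Step 3 — |x − y|_5 = 5^{-4} = 1/625.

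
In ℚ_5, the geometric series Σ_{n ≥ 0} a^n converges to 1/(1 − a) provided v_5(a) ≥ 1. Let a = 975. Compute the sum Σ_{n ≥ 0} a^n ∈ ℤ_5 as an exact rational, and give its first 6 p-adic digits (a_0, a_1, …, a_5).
Σ a^n = 1/(1 − a) = -1/974;  first 6 digits = (1, 0, 4, 2, 2, 4)

v_5(a) = 2 ≥ 1, so the series converges in ℤ_5 to 1/(1 − a) = 1/(1 − 975) = -1/974. Expand this rational in ℤ_5: compute digits iteratively via d_i = x_i mod 5, x_{i+1} = (x_i − d_i)/5. The first 6 digits are (1, 0, 4, 2, 2, 4).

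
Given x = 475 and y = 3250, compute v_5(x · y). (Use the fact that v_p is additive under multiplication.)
v_5(1543750) = 5

v_p(x) = 2 (factor: 475 = 5^2 · 19); v_p(y) = 3 (factor: 3250 = 5^3 · 26). Additivity: v_p(xy) = v_p(x) + v_p(y) = 2 + 3 = 5. (Direct check: xy = 1543750 = 5^5 · (494).)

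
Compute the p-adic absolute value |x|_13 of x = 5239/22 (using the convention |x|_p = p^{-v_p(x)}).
|5239/22|_13 = 1/169

Step 1 — compute v_13(x) by factoring powers of 13 out of the numerator and denominator: v_13(5239/22) = 2. Step 2 — apply |x|_p = p^{-v_p(x)} = 13^{-2} = 1/169.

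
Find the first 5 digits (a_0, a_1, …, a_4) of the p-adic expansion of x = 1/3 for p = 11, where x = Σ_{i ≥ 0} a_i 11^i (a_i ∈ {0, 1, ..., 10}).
(a_0, …, a_4) = (4, 7, 3, 7, 3)

v_11(1/3) = 0 (numerator and denominator both coprime to 11), so x ∈ ℤ_11^×. Compute digits iteratively via a_i = x_i mod 11, x_{i+1} = (x_i − a_i)/11, with x_0 = x:
  x_0 = 1/3;  a_0 = 4;  x_1 = (x_0 − 4)/11 = -1/3
  x_1 = -1/3;  a_1 = 7;  x_2 = (x_1 − 7)/11 = -2/3
  x_2 = -2/3;  a_2 = 3;  x_3 = (x_2 − 3)/11 = -1/3
  x_3 = -1/3;  a_3 = 7;  x_4 = (x_3 − 7)/11 = -2/3
  x_4 = -2/3;  a_4 = 3;  x_5 = (x_4 − 3)/11 = -1/3
Digits: (4, 7, 3, 7, 3).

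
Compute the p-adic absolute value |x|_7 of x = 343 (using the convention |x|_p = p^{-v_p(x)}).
|343|_7 = 1/343

Step 1 — compute v_7(x) by factoring powers of 7 out of the numerator and denominator: v_7(343) = 3. Step 2 — apply |x|_p = p^{-v_p(x)} = 7^{-3} = 1/343.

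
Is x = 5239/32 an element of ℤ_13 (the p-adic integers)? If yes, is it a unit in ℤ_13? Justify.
x ∈ ℤ_13 but not a unit; v_13(x) = 2 > 0

ℤ_13 = {x ∈ ℚ_13 : v_13(x) ≥ 0} and ℤ_13^× = {x ∈ ℤ_13 : v_13(x) = 0}. Here v_13(5239/32) = v_13(num) − v_13(den) = 2; compare against these criteria.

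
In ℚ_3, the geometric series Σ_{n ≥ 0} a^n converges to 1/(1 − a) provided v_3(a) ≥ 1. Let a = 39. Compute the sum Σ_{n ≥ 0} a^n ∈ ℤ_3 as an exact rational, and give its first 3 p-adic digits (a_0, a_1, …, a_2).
Σ a^n = 1/(1 − a) = -1/38;  first 3 digits = (1, 1, 2)

v_3(a) = 1 ≥ 1, so the series converges in ℤ_3 to 1/(1 − a) = 1/(1 − 39) = -1/38. Expand this rational in ℤ_3: compute digits iteratively via d_i = x_i mod 3, x_{i+1} = (x_i − d_i)/3. The first 3 digits are (1, 1, 2).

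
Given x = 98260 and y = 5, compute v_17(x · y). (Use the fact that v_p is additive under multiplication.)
v_17(491300) = 3

v_p(x) = 3 (factor: 98260 = 17^3 · 20); v_p(y) = 0 (factor: 5 = 17^0 · 5). Additivity: v_p(xy) = v_p(x) + v_p(y) = 3 + 0 = 3. (Direct check: xy = 491300 = 17^3 · (100).)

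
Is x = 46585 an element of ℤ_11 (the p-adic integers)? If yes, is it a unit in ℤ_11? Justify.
x ∈ ℤ_11 but not a unit; v_11(x) = 3 > 0

ℤ_11 = {x ∈ ℚ_11 : v_11(x) ≥ 0} and ℤ_11^× = {x ∈ ℤ_11 : v_11(x) = 0}. Here v_11(46585) = v_11(num) − v_11(den) = 3; compare against these criteria.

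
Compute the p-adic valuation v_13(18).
v_13(18) = 0

v_13(n) is the largest exponent k such that 13^k divides n. Factor out: 18 = 13^0 · 18. (Sign doesn't affect v_p.) So v_13(18) = 0.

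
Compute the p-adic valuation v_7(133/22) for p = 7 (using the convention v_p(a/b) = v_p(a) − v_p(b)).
v_7(133/22) = 1

Factor powers of 7 from the numerator and denominator of the reduced fraction: 133 = 7^1 · 19 and 22 = 7^0 · 22. Apply v_p(a/b) = v_p(a) − v_p(b): v_7(133/22) = 1 − 0 = 1.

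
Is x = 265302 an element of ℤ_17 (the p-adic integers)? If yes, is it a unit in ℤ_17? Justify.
x ∈ ℤ_17 but not a unit; v_17(x) = 3 > 0

ℤ_17 = {x ∈ ℚ_17 : v_17(x) ≥ 0} and ℤ_17^× = {x ∈ ℤ_17 : v_17(x) = 0}. Here v_17(265302) = v_17(num) − v_17(den) = 3; compare against these criteria.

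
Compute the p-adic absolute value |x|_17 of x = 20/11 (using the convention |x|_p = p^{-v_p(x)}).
|20/11|_17 = 1

Step 1 — compute v_17(x) by factoring powers of 17 out of the numerator and denominator: v_17(20/11) = 0. Step 2 — apply |x|_p = p^{-v_p(x)} = 17^{0} = 1.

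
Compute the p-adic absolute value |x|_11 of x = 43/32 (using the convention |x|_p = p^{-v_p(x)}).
|43/32|_11 = 1

Step 1 — compute v_11(x) by factoring powers of 11 out of the numerator and denominator: v_11(43/32) = 0. Step 2 — apply |x|_p = p^{-v_p(x)} = 11^{0} = 1.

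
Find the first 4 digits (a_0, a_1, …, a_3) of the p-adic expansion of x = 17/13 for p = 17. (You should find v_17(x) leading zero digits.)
(a_0, …, a_3) = (0, 4, 5, 1)

v_17(17/13) = 1, so a_0 = ... = a_0 = 0. Factor out: x = 17^1 · u with u = 1/13 a unit in ℤ_17. Expand u iteratively via a_{v+i} = u_i mod 17, u_{i+1} = (u_i − a_{v+i})/17:
  u_0 = 1/13;  a_1 = 4;  u_1 = (u_0 − 4)/17 = -3/13
  u_1 = -3/13;  a_2 = 5;  u_2 = (u_1 − 5)/17 = -4/13
  u_2 = -4/13;  a_3 = 1;  u_3 = (u_2 − 1)/17 = -1/13
Digits: (0, 4, 5, 1).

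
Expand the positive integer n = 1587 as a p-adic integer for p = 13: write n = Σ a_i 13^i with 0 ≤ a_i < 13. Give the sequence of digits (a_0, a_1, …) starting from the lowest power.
(a_0, a_1, …) = (1, 5, 9)

Repeated division by 13 gives the digits low-to-high: 1587 = 1 + 5·13^1 + 9·13^2. Digit sequence: (1, 5, 9).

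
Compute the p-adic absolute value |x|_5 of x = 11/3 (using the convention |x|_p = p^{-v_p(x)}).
|11/3|_5 = 1

Step 1 — compute v_5(x) by factoring powers of 5 out of the numerator and denominator: v_5(11/3) = 0. Step 2 — apply |x|_p = p^{-v_p(x)} = 5^{0} = 1.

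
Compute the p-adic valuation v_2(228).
v_2(228) = 2

v_2(n) is the largest exponent k such that 2^k divides n. Factor out: 228 = 2^2 · 57. (Sign doesn't affect v_p.) So v_2(228) = 2.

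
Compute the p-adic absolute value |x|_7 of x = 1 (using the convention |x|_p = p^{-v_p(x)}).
|1|_7 = 1

Step 1 — compute v_7(x) by factoring powers of 7 out of the numerator and denominator: v_7(1) = 0. Step 2 — apply |x|_p = p^{-v_p(x)} = 7^{0} = 1.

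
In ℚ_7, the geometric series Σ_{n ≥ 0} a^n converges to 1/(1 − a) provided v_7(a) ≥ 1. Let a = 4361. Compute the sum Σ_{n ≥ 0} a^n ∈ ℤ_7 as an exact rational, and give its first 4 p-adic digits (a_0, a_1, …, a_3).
Σ a^n = 1/(1 − a) = -1/4360;  first 4 digits = (1, 0, 5, 5)

v_7(a) = 2 ≥ 1, so the series converges in ℤ_7 to 1/(1 − a) = 1/(1 − 4361) = -1/4360. Expand this rational in ℤ_7: compute digits iteratively via d_i = x_i mod 7, x_{i+1} = (x_i − d_i)/7. The first 4 digits are (1, 0, 5, 5).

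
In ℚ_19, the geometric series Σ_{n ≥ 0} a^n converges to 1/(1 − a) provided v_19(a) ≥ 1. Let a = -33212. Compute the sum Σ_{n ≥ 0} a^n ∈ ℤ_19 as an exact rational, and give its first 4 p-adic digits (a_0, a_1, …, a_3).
Σ a^n = 1/(1 − a) = 1/33213;  first 4 digits = (1, 0, 3, 14)

v_19(a) = 2 ≥ 1, so the series converges in ℤ_19 to 1/(1 − a) = 1/(1 − (-33212)) = 1/33213. Expand this rational in ℤ_19: compute digits iteratively via d_i = x_i mod 19, x_{i+1} = (x_i − d_i)/19. The first 4 digits are (1, 0, 3, 14).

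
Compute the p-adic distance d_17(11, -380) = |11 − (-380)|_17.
d_17(11, -380) = 1/17

Step 1 — x − y = 11 − (-380) = 391. Step 2 — v_17(391) = 1 (factor: 391 = (17^1 · 23); the sign does not affect v_p). Step 3 — |x − y|_17 = 17^{-1} = 1/17.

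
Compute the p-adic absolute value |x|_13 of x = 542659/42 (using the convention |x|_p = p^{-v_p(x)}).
|542659/42|_13 = 1/28561

Step 1 — compute v_13(x) by factoring powers of 13 out of the numerator and denominator: v_13(542659/42) = 4. Step 2 — apply |x|_p = p^{-v_p(x)} = 13^{-4} = 1/28561.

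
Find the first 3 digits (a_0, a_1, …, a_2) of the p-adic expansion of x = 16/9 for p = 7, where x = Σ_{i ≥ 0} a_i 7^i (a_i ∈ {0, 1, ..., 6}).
(a_0, …, a_2) = (1, 4, 1)

v_7(16/9) = 0 (numerator and denominator both coprime to 7), so x ∈ ℤ_7^×. Compute digits iteratively via a_i = x_i mod 7, x_{i+1} = (x_i − a_i)/7, with x_0 = x:
  x_0 = 16/9;  a_0 = 1;  x_1 = (x_0 − 1)/7 = 1/9
  x_1 = 1/9;  a_1 = 4;  x_2 = (x_1 − 4)/7 = -5/9
  x_2 = -5/9;  a_2 = 1;  x_3 = (x_2 − 1)/7 = -2/9
Digits: (1, 4, 1).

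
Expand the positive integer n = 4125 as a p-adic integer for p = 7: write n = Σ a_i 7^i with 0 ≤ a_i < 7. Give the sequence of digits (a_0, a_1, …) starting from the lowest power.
(a_0, a_1, …) = (2, 1, 0, 5, 1)

Repeated division by 7 gives the digits low-to-high: 4125 = 2 + 1·7^1 + 5·7^3 + 1·7^4. Digit sequence: (2, 1, 0, 5, 1).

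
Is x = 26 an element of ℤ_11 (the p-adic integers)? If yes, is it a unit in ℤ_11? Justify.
x ∈ ℤ_11^× (unit); v_11(x) = 0

ℤ_11 = {x ∈ ℚ_11 : v_11(x) ≥ 0} and ℤ_11^× = {x ∈ ℤ_11 : v_11(x) = 0}. Here v_11(26) = v_11(num) − v_11(den) = 0; compare against these criteria.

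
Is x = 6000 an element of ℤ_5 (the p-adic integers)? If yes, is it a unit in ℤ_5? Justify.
x ∈ ℤ_5 but not a unit; v_5(x) = 3 > 0

ℤ_5 = {x ∈ ℚ_5 : v_5(x) ≥ 0} and ℤ_5^× = {x ∈ ℤ_5 : v_5(x) = 0}. Here v_5(6000) = v_5(num) − v_5(den) = 3; compare against these criteria.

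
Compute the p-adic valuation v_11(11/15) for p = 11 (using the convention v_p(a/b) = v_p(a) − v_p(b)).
v_11(11/15) = 1

Factor powers of 11 from the numerator and denominator of the reduced fraction: 11 = 11^1 · 1 and 15 = 11^0 · 15. Apply v_p(a/b) = v_p(a) − v_p(b): v_11(11/15) = 1 − 0 = 1.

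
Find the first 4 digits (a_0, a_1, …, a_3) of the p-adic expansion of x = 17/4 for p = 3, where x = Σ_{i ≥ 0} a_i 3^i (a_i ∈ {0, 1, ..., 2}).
(a_0, …, a_3) = (2, 0, 1, 2)

v_3(17/4) = 0 (numerator and denominator both coprime to 3), so x ∈ ℤ_3^×. Compute digits iteratively via a_i = x_i mod 3, x_{i+1} = (x_i − a_i)/3, with x_0 = x:
  x_0 = 17/4;  a_0 = 2;  x_1 = (x_0 − 2)/3 = 3/4
  x_1 = 3/4;  a_1 = 0;  x_2 = (x_1 − 0)/3 = 1/4
  x_2 = 1/4;  a_2 = 1;  x_3 = (x_2 − 1)/3 = -1/4
  x_3 = -1/4;  a_3 = 2;  x_4 = (x_3 − 2)/3 = -3/4
Digits: (2, 0, 1, 2).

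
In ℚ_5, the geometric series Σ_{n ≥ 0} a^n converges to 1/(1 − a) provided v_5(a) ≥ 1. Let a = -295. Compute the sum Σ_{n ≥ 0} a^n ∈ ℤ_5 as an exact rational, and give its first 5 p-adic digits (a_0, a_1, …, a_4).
Σ a^n = 1/(1 − a) = 1/296;  first 5 digits = (1, 1, 4, 4, 3)

v_5(a) = 1 ≥ 1, so the series converges in ℤ_5 to 1/(1 − a) = 1/(1 − (-295)) = 1/296. Expand this rational in ℤ_5: compute digits iteratively via d_i = x_i mod 5, x_{i+1} = (x_i − d_i)/5. The first 5 digits are (1, 1, 4, 4, 3).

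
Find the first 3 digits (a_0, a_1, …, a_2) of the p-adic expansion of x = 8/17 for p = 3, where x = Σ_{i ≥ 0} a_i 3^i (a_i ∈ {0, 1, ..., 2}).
(a_0, …, a_2) = (1, 0, 1)

v_3(8/17) = 0 (numerator and denominator both coprime to 3), so x ∈ ℤ_3^×. Compute digits iteratively via a_i = x_i mod 3, x_{i+1} = (x_i − a_i)/3, with x_0 = x:
  x_0 = 8/17;  a_0 = 1;  x_1 = (x_0 − 1)/3 = -3/17
  x_1 = -3/17;  a_1 = 0;  x_2 = (x_1 − 0)/3 = -1/17
  x_2 = -1/17;  a_2 = 1;  x_3 = (x_2 − 1)/3 = -6/17
Digits: (1, 0, 1).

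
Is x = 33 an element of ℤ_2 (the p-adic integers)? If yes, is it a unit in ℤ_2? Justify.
x ∈ ℤ_2^× (unit); v_2(x) = 0

ℤ_2 = {x ∈ ℚ_2 : v_2(x) ≥ 0} and ℤ_2^× = {x ∈ ℤ_2 : v_2(x) = 0}. Here v_2(33) = v_2(num) − v_2(den) = 0; compare against these criteria.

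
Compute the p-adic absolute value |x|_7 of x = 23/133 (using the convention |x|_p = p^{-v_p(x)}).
|23/133|_7 = 7

Step 1 — compute v_7(x) by factoring powers of 7 out of the numerator and denominator: v_7(23/133) = -1. Step 2 — apply |x|_p = p^{-v_p(x)} = 7^{1} = 7.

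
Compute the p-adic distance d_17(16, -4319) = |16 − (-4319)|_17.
d_17(16, -4319) = 1/289

Step 1 — x − y = 16 − (-4319) = 4335. Step 2 — v_17(4335) = 2 (factor: 4335 = (17^2 · 15); the sign does not affect v_p). Step 3 — |x − y|_17 = 17^{-2} = 1/289.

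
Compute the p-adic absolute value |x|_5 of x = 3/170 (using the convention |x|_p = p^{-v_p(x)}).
|3/170|_5 = 5

Step 1 — compute v_5(x) by factoring powers of 5 out of the numerator and denominator: v_5(3/170) = -1. Step 2 — apply |x|_p = p^{-v_p(x)} = 5^{1} = 5.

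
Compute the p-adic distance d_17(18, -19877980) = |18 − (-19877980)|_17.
d_17(18, -19877980) = 1/1419857

Step 1 — x − y = 18 − (-19877980) = 19877998. Step 2 — v_17(19877998) = 5 (factor: 19877998 = (17^5 · 14); the sign does not affect v_p). Step 3 — |x − y|_17 = 17^{-5} = 1/1419857.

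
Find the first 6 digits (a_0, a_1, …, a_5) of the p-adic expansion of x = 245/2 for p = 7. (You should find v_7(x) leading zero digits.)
(a_0, …, a_5) = (0, 0, 6, 3, 3, 3)

v_7(245/2) = 2, so a_0 = ... = a_1 = 0. Factor out: x = 7^2 · u with u = 5/2 a unit in ℤ_7. Expand u iteratively via a_{v+i} = u_i mod 7, u_{i+1} = (u_i − a_{v+i})/7:
  u_0 = 5/2;  a_2 = 6;  u_1 = (u_0 − 6)/7 = -1/2
  u_1 = -1/2;  a_3 = 3;  u_2 = (u_1 − 3)/7 = -1/2
  u_2 = -1/2;  a_4 = 3;  u_3 = (u_2 − 3)/7 = -1/2
  u_3 = -1/2;  a_5 = 3;  u_4 = (u_3 − 3)/7 = -1/2
Digits: (0, 0, 6, 3, 3, 3).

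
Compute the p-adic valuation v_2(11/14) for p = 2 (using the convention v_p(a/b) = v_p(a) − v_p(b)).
v_2(11/14) = -1

Factor powers of 2 from the numerator and denominator of the reduced fraction: 11 = 2^0 · 11 and 14 = 2^1 · 7. Apply v_p(a/b) = v_p(a) − v_p(b): v_2(11/14) = 0 − 1 = -1.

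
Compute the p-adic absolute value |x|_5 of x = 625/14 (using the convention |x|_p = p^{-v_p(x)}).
|625/14|_5 = 1/625

Step 1 — compute v_5(x) by factoring powers of 5 out of the numerator and denominator: v_5(625/14) = 4. Step 2 — apply |x|_p = p^{-v_p(x)} = 5^{-4} = 1/625.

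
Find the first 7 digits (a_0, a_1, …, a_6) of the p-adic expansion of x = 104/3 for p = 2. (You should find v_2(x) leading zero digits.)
(a_0, …, a_6) = (0, 0, 0, 1, 1, 1, 1)

v_2(104/3) = 3, so a_0 = ... = a_2 = 0. Factor out: x = 2^3 · u with u = 13/3 a unit in ℤ_2. Expand u iteratively via a_{v+i} = u_i mod 2, u_{i+1} = (u_i − a_{v+i})/2:
  u_0 = 13/3;  a_3 = 1;  u_1 = (u_0 − 1)/2 = 5/3
  u_1 = 5/3;  a_4 = 1;  u_2 = (u_1 − 1)/2 = 1/3
  u_2 = 1/3;  a_5 = 1;  u_3 = (u_2 − 1)/2 = -1/3
  u_3 = -1/3;  a_6 = 1;  u_4 = (u_3 − 1)/2 = -2/3
Digits: (0, 0, 0, 1, 1, 1, 1).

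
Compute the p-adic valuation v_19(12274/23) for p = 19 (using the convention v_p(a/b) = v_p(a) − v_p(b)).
v_19(12274/23) = 2

Factor powers of 19 from the numerator and denominator of the reduced fraction: 12274 = 19^2 · 34 and 23 = 19^0 · 23. Apply v_p(a/b) = v_p(a) − v_p(b): v_19(12274/23) = 2 − 0 = 2.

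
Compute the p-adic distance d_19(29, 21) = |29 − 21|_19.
d_19(29, 21) = 1

Step 1 — x − y = 29 − 21 = 8. Step 2 — v_19(8) = 0 (factor: 8 = (19^0 · 8); the sign does not affect v_p). Step 3 — |x − y|_19 = 19^{0} = 1.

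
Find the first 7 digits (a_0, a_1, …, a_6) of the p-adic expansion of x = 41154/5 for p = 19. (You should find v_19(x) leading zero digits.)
(a_0, …, a_6) = (0, 0, 0, 5, 15, 3, 15)

v_19(41154/5) = 3, so a_0 = ... = a_2 = 0. Factor out: x = 19^3 · u with u = 6/5 a unit in ℤ_19. Expand u iteratively via a_{v+i} = u_i mod 19, u_{i+1} = (u_i − a_{v+i})/19:
  u_0 = 6/5;  a_3 = 5;  u_1 = (u_0 − 5)/19 = -1/5
  u_1 = -1/5;  a_4 = 15;  u_2 = (u_1 − 15)/19 = -4/5
  u_2 = -4/5;  a_5 = 3;  u_3 = (u_2 − 3)/19 = -1/5
  u_3 = -1/5;  a_6 = 15;  u_4 = (u_3 − 15)/19 = -4/5
Digits: (0, 0, 0, 5, 15, 3, 15).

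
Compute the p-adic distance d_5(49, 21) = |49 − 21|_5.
d_5(49, 21) = 1

Step 1 — x − y = 49 − 21 = 28. Step 2 — v_5(28) = 0 (factor: 28 = (5^0 · 28); the sign does not affect v_p). Step 3 — |x − y|_5 = 5^{0} = 1.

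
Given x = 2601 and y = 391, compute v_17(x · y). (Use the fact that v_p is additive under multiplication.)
v_17(1016991) = 3

v_p(x) = 2 (factor: 2601 = 17^2 · 9); v_p(y) = 1 (factor: 391 = 17^1 · 23). Additivity: v_p(xy) = v_p(x) + v_p(y) = 2 + 1 = 3. (Direct check: xy = 1016991 = 17^3 · (207).)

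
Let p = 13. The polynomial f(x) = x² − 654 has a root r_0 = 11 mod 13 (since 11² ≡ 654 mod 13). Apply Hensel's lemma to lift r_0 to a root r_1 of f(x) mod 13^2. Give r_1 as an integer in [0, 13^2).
r_1 = 89 (mod 169)

Hensel's recurrence: r_{i+1} = r_i − f(r_i)·(f′(r_i))^{-1} mod 13^{i+2}, with f′(x) = 2x. Iterate:
  r_0 = 11 (mod 13)
  r_1 = 89 (mod 169)
Final: r_1 = 89, and one checks f(r_1) ≡ 0 mod 13^2.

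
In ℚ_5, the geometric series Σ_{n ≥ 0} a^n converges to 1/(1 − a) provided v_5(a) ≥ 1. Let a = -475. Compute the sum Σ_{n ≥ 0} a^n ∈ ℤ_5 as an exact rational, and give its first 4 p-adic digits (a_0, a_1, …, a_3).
Σ a^n = 1/(1 − a) = 1/476;  first 4 digits = (1, 0, 1, 1)

v_5(a) = 2 ≥ 1, so the series converges in ℤ_5 to 1/(1 − a) = 1/(1 − (-475)) = 1/476. Expand this rational in ℤ_5: compute digits iteratively via d_i = x_i mod 5, x_{i+1} = (x_i − d_i)/5. The first 4 digits are (1, 0, 1, 1).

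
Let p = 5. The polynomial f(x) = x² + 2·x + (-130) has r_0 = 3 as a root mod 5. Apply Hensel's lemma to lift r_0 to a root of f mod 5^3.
r_2 = 108 (mod 125)

Hensel: r_{i+1} = r_i − f(r_i)·(f′(r_i))^{-1} mod 5^{i+2}, f′(x) = 2x + 2. Iterate:
  r_0 = 3 (mod 5)
  r_1 = 8 (mod 25)
  r_2 = 108 (mod 125)
Final: r = 108 satisfies f(r) ≡ 0 mod 5^3.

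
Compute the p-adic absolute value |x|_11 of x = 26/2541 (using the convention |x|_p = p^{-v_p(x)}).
|26/2541|_11 = 121

Step 1 — compute v_11(x) by factoring powers of 11 out of the numerator and denominator: v_11(26/2541) = -2. Step 2 — apply |x|_p = p^{-v_p(x)} = 11^{2} = 121.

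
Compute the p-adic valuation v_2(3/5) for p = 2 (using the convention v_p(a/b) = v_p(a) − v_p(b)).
v_2(3/5) = 0

Factor powers of 2 from the numerator and denominator of the reduced fraction: 3 = 2^0 · 3 and 5 = 2^0 · 5. Apply v_p(a/b) = v_p(a) − v_p(b): v_2(3/5) = 0 − 0 = 0.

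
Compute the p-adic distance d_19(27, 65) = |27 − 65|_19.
d_19(27, 65) = 1/19

Step 1 — x − y = 27 − 65 = -38. Step 2 — v_19(-38) = 1 (factor: -38 = −(19^1 · 2); the sign does not affect v_p). Step 3 — |x − y|_19 = 19^{-1} = 1/19.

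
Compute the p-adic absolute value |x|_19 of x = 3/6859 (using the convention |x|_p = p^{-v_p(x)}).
|3/6859|_19 = 6859

Step 1 — compute v_19(x) by factoring powers of 19 out of the numerator and denominator: v_19(3/6859) = -3. Step 2 — apply |x|_p = p^{-v_p(x)} = 19^{3} = 6859.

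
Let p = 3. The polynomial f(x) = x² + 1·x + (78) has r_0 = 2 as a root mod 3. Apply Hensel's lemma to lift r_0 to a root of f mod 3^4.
r_3 = 32 (mod 81)

Hensel: r_{i+1} = r_i − f(r_i)·(f′(r_i))^{-1} mod 3^{i+2}, f′(x) = 2x + 1. Iterate:
  r_0 = 2 (mod 3)
  r_1 = 5 (mod 9)
  r_2 = 5 (mod 27)
  r_3 = 32 (mod 81)
Final: r = 32 satisfies f(r) ≡ 0 mod 3^4.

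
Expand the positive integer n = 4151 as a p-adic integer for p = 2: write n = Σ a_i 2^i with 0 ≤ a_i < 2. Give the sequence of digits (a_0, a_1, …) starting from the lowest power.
(a_0, a_1, …) = (1, 1, 1, 0, 1, 1, 0, 0, 0, 0, 0, 0, 1)

Repeated division by 2 gives the digits low-to-high: 4151 = 1 + 1·2^1 + 1·2^2 + 1·2^4 + 1·2^5 + 1·2^12. Digit sequence: (1, 1, 1, 0, 1, 1, 0, 0, 0, 0, 0, 0, 1).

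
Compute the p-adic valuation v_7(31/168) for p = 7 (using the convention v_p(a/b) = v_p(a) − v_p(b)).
v_7(31/168) = -1

Factor powers of 7 from the numerator and denominator of the reduced fraction: 31 = 7^0 · 31 and 168 = 7^1 · 24. Apply v_p(a/b) = v_p(a) − v_p(b): v_7(31/168) = 0 − 1 = -1.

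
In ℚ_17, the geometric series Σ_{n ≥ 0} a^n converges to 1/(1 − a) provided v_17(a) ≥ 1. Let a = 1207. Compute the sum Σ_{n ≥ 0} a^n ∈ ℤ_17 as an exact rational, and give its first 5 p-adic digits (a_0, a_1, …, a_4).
Σ a^n = 1/(1 − a) = -1/1206;  first 5 digits = (1, 3, 13, 0, 4)

v_17(a) = 1 ≥ 1, so the series converges in ℤ_17 to 1/(1 − a) = 1/(1 − 1207) = -1/1206. Expand this rational in ℤ_17: compute digits iteratively via d_i = x_i mod 17, x_{i+1} = (x_i − d_i)/17. The first 5 digits are (1, 3, 13, 0, 4).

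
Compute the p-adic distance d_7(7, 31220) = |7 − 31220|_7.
d_7(7, 31220) = 1/2401

Step 1 — x − y = 7 − 31220 = -31213. Step 2 — v_7(-31213) = 4 (factor: -31213 = −(7^4 · 13); the sign does not affect v_p). Step 3 — |x − y|_7 = 7^{-4} = 1/2401.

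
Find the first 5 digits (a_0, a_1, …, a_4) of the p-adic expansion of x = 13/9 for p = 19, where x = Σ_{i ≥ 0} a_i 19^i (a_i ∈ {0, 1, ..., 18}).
(a_0, …, a_4) = (12, 10, 10, 10, 10)

v_19(13/9) = 0 (numerator and denominator both coprime to 19), so x ∈ ℤ_19^×. Compute digits iteratively via a_i = x_i mod 19, x_{i+1} = (x_i − a_i)/19, with x_0 = x:
  x_0 = 13/9;  a_0 = 12;  x_1 = (x_0 − 12)/19 = -5/9
  x_1 = -5/9;  a_1 = 10;  x_2 = (x_1 − 10)/19 = -5/9
  x_2 = -5/9;  a_2 = 10;  x_3 = (x_2 − 10)/19 = -5/9
  x_3 = -5/9;  a_3 = 10;  x_4 = (x_3 − 10)/19 = -5/9
  x_4 = -5/9;  a_4 = 10;  x_5 = (x_4 − 10)/19 = -5/9
Digits: (12, 10, 10, 10, 10).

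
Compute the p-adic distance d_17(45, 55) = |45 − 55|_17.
d_17(45, 55) = 1

Step 1 — x − y = 45 − 55 = -10. Step 2 — v_17(-10) = 0 (factor: -10 = −(17^0 · 10); the sign does not affect v_p). Step 3 — |x − y|_17 = 17^{0} = 1.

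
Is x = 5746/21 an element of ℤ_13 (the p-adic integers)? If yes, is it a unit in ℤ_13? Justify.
x ∈ ℤ_13 but not a unit; v_13(x) = 2 > 0

ℤ_13 = {x ∈ ℚ_13 : v_13(x) ≥ 0} and ℤ_13^× = {x ∈ ℤ_13 : v_13(x) = 0}. Here v_13(5746/21) = v_13(num) − v_13(den) = 2; compare against these criteria.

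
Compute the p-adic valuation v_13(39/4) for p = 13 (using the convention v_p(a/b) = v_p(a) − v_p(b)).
v_13(39/4) = 1

Factor powers of 13 from the numerator and denominator of the reduced fraction: 39 = 13^1 · 3 and 4 = 13^0 · 4. Apply v_p(a/b) = v_p(a) − v_p(b): v_13(39/4) = 1 − 0 = 1.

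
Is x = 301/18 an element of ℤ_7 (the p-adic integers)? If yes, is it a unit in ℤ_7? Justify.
x ∈ ℤ_7 but not a unit; v_7(x) = 1 > 0

ℤ_7 = {x ∈ ℚ_7 : v_7(x) ≥ 0} and ℤ_7^× = {x ∈ ℤ_7 : v_7(x) = 0}. Here v_7(301/18) = v_7(num) − v_7(den) = 1; compare against these criteria.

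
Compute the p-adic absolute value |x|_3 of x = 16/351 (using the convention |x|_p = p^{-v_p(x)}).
|16/351|_3 = 27

Step 1 — compute v_3(x) by factoring powers of 3 out of the numerator and denominator: v_3(16/351) = -3. Step 2 — apply |x|_p = p^{-v_p(x)} = 3^{3} = 27.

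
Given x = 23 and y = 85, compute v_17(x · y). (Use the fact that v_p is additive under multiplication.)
v_17(1955) = 1

v_p(x) = 0 (factor: 23 = 17^0 · 23); v_p(y) = 1 (factor: 85 = 17^1 · 5). Additivity: v_p(xy) = v_p(x) + v_p(y) = 0 + 1 = 1. (Direct check: xy = 1955 = 17^1 · (115).)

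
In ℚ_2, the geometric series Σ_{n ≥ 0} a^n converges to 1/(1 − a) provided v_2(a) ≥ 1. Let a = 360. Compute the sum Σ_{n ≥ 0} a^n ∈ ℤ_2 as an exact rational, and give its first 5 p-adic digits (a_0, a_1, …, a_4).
Σ a^n = 1/(1 − a) = -1/359;  first 5 digits = (1, 0, 0, 1, 0)

v_2(a) = 3 ≥ 1, so the series converges in ℤ_2 to 1/(1 − a) = 1/(1 − 360) = -1/359. Expand this rational in ℤ_2: compute digits iteratively via d_i = x_i mod 2, x_{i+1} = (x_i − d_i)/2. The first 5 digits are (1, 0, 0, 1, 0).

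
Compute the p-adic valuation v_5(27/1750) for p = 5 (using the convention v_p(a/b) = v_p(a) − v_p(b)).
v_5(27/1750) = -3

Factor powers of 5 from the numerator and denominator of the reduced fraction: 27 = 5^0 · 27 and 1750 = 5^3 · 14. Apply v_p(a/b) = v_p(a) − v_p(b): v_5(27/1750) = 0 − 3 = -3.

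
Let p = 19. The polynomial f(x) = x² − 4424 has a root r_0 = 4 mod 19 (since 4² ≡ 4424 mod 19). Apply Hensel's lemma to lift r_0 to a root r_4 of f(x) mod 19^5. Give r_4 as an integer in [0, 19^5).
r_4 = 356140 (mod 2476099)

Hensel's recurrence: r_{i+1} = r_i − f(r_i)·(f′(r_i))^{-1} mod 19^{i+2}, with f′(x) = 2x. Iterate:
  r_0 = 4 (mod 19)
  r_1 = 194 (mod 361)
  r_2 = 6331 (mod 6859)
  r_3 = 95498 (mod 130321)
  r_4 = 356140 (mod 2476099)
Final: r_4 = 356140, and one checks f(r_4) ≡ 0 mod 19^5.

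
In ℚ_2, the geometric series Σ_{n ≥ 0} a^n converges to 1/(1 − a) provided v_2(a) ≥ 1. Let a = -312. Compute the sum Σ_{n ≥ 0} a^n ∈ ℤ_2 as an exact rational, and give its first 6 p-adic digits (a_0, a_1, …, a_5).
Σ a^n = 1/(1 − a) = 1/313;  first 6 digits = (1, 0, 0, 1, 0, 0)

v_2(a) = 3 ≥ 1, so the series converges in ℤ_2 to 1/(1 − a) = 1/(1 − (-312)) = 1/313. Expand this rational in ℤ_2: compute digits iteratively via d_i = x_i mod 2, x_{i+1} = (x_i − d_i)/2. The first 6 digits are (1, 0, 0, 1, 0, 0).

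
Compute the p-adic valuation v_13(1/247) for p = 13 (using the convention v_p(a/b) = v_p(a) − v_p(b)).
v_13(1/247) = -1

Factor powers of 13 from the numerator and denominator of the reduced fraction: 1 = 13^0 · 1 and 247 = 13^1 · 19. Apply v_p(a/b) = v_p(a) − v_p(b): v_13(1/247) = 0 − 1 = -1.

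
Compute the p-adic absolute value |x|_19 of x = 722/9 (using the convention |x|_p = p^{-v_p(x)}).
|722/9|_19 = 1/361

Step 1 — compute v_19(x) by factoring powers of 19 out of the numerator and denominator: v_19(722/9) = 2. Step 2 — apply |x|_p = p^{-v_p(x)} = 19^{-2} = 1/361.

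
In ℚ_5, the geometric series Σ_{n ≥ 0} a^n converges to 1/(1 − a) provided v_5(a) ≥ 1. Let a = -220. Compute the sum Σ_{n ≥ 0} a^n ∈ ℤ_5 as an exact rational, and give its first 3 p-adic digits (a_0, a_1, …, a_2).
Σ a^n = 1/(1 − a) = 1/221;  first 3 digits = (1, 1, 2)

v_5(a) = 1 ≥ 1, so the series converges in ℤ_5 to 1/(1 − a) = 1/(1 − (-220)) = 1/221. Expand this rational in ℤ_5: compute digits iteratively via d_i = x_i mod 5, x_{i+1} = (x_i − d_i)/5. The first 3 digits are (1, 1, 2).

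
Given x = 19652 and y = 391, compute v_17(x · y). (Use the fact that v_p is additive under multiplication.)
v_17(7683932) = 4

v_p(x) = 3 (factor: 19652 = 17^3 · 4); v_p(y) = 1 (factor: 391 = 17^1 · 23). Additivity: v_p(xy) = v_p(x) + v_p(y) = 3 + 1 = 4. (Direct check: xy = 7683932 = 17^4 · (92).)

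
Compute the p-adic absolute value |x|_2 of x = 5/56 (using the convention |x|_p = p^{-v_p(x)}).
|5/56|_2 = 8

Step 1 — compute v_2(x) by factoring powers of 2 out of the numerator and denominator: v_2(5/56) = -3. Step 2 — apply |x|_p = p^{-v_p(x)} = 2^{3} = 8.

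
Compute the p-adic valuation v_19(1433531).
v_19(1433531) = 4

v_19(n) is the largest exponent k such that 19^k divides n. Factor out: 1433531 = 19^4 · 11. (Sign doesn't affect v_p.) So v_19(1433531) = 4.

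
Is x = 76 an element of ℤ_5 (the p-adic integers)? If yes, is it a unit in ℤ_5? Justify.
x ∈ ℤ_5^× (unit); v_5(x) = 0

ℤ_5 = {x ∈ ℚ_5 : v_5(x) ≥ 0} and ℤ_5^× = {x ∈ ℤ_5 : v_5(x) = 0}. Here v_5(76) = v_5(num) − v_5(den) = 0; compare against these criteria.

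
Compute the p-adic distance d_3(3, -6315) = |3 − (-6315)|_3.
d_3(3, -6315) = 1/243

Step 1 — x − y = 3 − (-6315) = 6318. Step 2 — v_3(6318) = 5 (factor: 6318 = (3^5 · 26); the sign does not affect v_p). Step 3 — |x − y|_3 = 3^{-5} = 1/243.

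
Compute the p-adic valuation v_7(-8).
v_7(-8) = 0

v_7(n) is the largest exponent k such that 7^k divides n. Factor out: -8 = -7^0 · 8. (Sign doesn't affect v_p.) So v_7(-8) = 0.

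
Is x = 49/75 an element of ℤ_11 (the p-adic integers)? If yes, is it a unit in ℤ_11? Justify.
x ∈ ℤ_11^× (unit); v_11(x) = 0

ℤ_11 = {x ∈ ℚ_11 : v_11(x) ≥ 0} and ℤ_11^× = {x ∈ ℤ_11 : v_11(x) = 0}. Here v_11(49/75) = v_11(num) − v_11(den) = 0; compare against these criteria.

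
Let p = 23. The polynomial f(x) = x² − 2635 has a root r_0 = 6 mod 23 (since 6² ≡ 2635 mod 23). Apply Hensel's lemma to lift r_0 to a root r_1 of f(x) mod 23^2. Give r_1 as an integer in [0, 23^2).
r_1 = 443 (mod 529)

Hensel's recurrence: r_{i+1} = r_i − f(r_i)·(f′(r_i))^{-1} mod 23^{i+2}, with f′(x) = 2x. Iterate:
  r_0 = 6 (mod 23)
  r_1 = 443 (mod 529)
Final: r_1 = 443, and one checks f(r_1) ≡ 0 mod 23^2.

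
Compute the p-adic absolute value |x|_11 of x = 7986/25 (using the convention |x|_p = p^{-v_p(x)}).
|7986/25|_11 = 1/1331

Step 1 — compute v_11(x) by factoring powers of 11 out of the numerator and denominator: v_11(7986/25) = 3. Step 2 — apply |x|_p = p^{-v_p(x)} = 11^{-3} = 1/1331.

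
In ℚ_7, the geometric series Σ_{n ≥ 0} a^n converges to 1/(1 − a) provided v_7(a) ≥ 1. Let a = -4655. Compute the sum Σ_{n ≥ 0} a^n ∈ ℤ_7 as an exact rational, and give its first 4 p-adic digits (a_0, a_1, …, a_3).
Σ a^n = 1/(1 − a) = 1/4656;  first 4 digits = (1, 0, 3, 0)

v_7(a) = 2 ≥ 1, so the series converges in ℤ_7 to 1/(1 − a) = 1/(1 − (-4655)) = 1/4656. Expand this rational in ℤ_7: compute digits iteratively via d_i = x_i mod 7, x_{i+1} = (x_i − d_i)/7. The first 4 digits are (1, 0, 3, 0).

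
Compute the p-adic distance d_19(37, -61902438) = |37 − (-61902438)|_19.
d_19(37, -61902438) = 1/2476099

Step 1 — x − y = 37 − (-61902438) = 61902475. Step 2 — v_19(61902475) = 5 (factor: 61902475 = (19^5 · 25); the sign does not affect v_p). Step 3 — |x − y|_19 = 19^{-5} = 1/2476099.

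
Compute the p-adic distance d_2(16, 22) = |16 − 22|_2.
d_2(16, 22) = 1/2

Step 1 — x − y = 16 − 22 = -6. Step 2 — v_2(-6) = 1 (factor: -6 = −(2^1 · 3); the sign does not affect v_p). Step 3 — |x − y|_2 = 2^{-1} = 1/2.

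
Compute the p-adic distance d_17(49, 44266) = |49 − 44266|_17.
d_17(49, 44266) = 1/4913

Step 1 — x − y = 49 − 44266 = -44217. Step 2 — v_17(-44217) = 3 (factor: -44217 = −(17^3 · 9); the sign does not affect v_p). Step 3 — |x − y|_17 = 17^{-3} = 1/4913.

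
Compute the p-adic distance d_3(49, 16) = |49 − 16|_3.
d_3(49, 16) = 1/3

Step 1 — x − y = 49 − 16 = 33. Step 2 — v_3(33) = 1 (factor: 33 = (3^1 · 11); the sign does not affect v_p). Step 3 — |x − y|_3 = 3^{-1} = 1/3.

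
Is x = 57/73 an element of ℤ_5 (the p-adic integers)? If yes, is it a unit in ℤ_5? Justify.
x ∈ ℤ_5^× (unit); v_5(x) = 0

ℤ_5 = {x ∈ ℚ_5 : v_5(x) ≥ 0} and ℤ_5^× = {x ∈ ℤ_5 : v_5(x) = 0}. Here v_5(57/73) = v_5(num) − v_5(den) = 0; compare against these criteria.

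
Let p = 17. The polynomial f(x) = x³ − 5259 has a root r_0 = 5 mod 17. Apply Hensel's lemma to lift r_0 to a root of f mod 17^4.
r_3 = 31455 (mod 83521)

Hensel: r_{i+1} = r_i − f(r_i)/f′(r_i) mod 17^{i+2}, where f′(x) = 3x². Iterate:
  r_0 = 5 (mod 17)
  r_1 = 243 (mod 289)
  r_2 = 1977 (mod 4913)
  r_3 = 31455 (mod 83521)
Final: r = 31455 with f(r) ≡ 0 mod 17^4.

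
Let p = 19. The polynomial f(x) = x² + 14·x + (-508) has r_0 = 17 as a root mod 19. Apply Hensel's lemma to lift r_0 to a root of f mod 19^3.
r_2 = 701 (mod 6859)

Hensel: r_{i+1} = r_i − f(r_i)·(f′(r_i))^{-1} mod 19^{i+2}, f′(x) = 2x + 14. Iterate:
  r_0 = 17 (mod 19)
  r_1 = 340 (mod 361)
  r_2 = 701 (mod 6859)
Final: r = 701 satisfies f(r) ≡ 0 mod 19^3.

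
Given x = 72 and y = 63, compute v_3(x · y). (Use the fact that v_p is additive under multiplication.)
v_3(4536) = 4

v_p(x) = 2 (factor: 72 = 3^2 · 8); v_p(y) = 2 (factor: 63 = 3^2 · 7). Additivity: v_p(xy) = v_p(x) + v_p(y) = 2 + 2 = 4. (Direct check: xy = 4536 = 3^4 · (56).)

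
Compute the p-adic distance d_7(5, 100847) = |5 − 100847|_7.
d_7(5, 100847) = 1/16807

Step 1 — x − y = 5 − 100847 = -100842. Step 2 — v_7(-100842) = 5 (factor: -100842 = −(7^5 · 6); the sign does not affect v_p). Step 3 — |x − y|_7 = 7^{-5} = 1/16807.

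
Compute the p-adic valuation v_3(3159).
v_3(3159) = 5

v_3(n) is the largest exponent k such that 3^k divides n. Factor out: 3159 = 3^5 · 13. (Sign doesn't affect v_p.) So v_3(3159) = 5.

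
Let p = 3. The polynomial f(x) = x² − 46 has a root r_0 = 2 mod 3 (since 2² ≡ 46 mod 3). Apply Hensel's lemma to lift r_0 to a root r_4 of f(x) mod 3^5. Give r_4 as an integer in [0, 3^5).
r_4 = 17 (mod 243)

Hensel's recurrence: r_{i+1} = r_i − f(r_i)·(f′(r_i))^{-1} mod 3^{i+2}, with f′(x) = 2x. Iterate:
  r_0 = 2 (mod 3)
  r_1 = 8 (mod 9)
  r_2 = 17 (mod 27)
  r_3 = 17 (mod 81)
  r_4 = 17 (mod 243)
Final: r_4 = 17, and one checks f(r_4) ≡ 0 mod 3^5.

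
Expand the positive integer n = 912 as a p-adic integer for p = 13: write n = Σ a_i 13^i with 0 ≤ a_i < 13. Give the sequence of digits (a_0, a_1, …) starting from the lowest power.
(a_0, a_1, …) = (2, 5, 5)

Repeated division by 13 gives the digits low-to-high: 912 = 2 + 5·13^1 + 5·13^2. Digit sequence: (2, 5, 5).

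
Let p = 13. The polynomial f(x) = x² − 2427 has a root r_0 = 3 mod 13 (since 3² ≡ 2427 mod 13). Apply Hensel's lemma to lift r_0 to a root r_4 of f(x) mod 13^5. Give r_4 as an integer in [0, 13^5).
r_4 = 90145 (mod 371293)

Hensel's recurrence: r_{i+1} = r_i − f(r_i)·(f′(r_i))^{-1} mod 13^{i+2}, with f′(x) = 2x. Iterate:
  r_0 = 3 (mod 13)
  r_1 = 68 (mod 169)
  r_2 = 68 (mod 2197)
  r_3 = 4462 (mod 28561)
  r_4 = 90145 (mod 371293)
Final: r_4 = 90145, and one checks f(r_4) ≡ 0 mod 13^5.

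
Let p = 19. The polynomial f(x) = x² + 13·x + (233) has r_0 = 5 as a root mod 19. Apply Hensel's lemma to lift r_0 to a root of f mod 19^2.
r_1 = 195 (mod 361)

Hensel: r_{i+1} = r_i − f(r_i)·(f′(r_i))^{-1} mod 19^{i+2}, f′(x) = 2x + 13. Iterate:
  r_0 = 5 (mod 19)
  r_1 = 195 (mod 361)
Final: r = 195 satisfies f(r) ≡ 0 mod 19^2.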